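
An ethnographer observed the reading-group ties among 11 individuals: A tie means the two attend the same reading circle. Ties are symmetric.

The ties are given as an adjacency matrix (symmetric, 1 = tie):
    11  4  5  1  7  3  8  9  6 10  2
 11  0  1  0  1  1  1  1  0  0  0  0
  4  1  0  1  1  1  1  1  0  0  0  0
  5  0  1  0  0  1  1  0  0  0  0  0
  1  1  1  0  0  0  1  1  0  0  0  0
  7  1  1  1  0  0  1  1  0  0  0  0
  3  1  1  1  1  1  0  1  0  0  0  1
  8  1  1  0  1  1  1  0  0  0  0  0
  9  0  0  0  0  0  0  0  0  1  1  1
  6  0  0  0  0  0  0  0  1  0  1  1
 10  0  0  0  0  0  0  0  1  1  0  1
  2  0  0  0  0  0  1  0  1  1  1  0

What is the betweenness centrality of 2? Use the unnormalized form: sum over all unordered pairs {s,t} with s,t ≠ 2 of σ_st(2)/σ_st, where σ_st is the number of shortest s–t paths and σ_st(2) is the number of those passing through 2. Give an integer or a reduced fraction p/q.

Pairs whose geodesics pass through 2 — 11–9: 1; 11–6: 1; 11–10: 1; 4–9: 1; 4–6: 1; 4–10: 1; 5–9: 1; 5–6: 1; 5–10: 1; 1–9: 1; 1–6: 1; 1–10: 1; 7–9: 1; 7–6: 1 … (+7 more pairs).
All other pairs contribute 0.
Summing the contributions gives betweenness(2) = 21.

21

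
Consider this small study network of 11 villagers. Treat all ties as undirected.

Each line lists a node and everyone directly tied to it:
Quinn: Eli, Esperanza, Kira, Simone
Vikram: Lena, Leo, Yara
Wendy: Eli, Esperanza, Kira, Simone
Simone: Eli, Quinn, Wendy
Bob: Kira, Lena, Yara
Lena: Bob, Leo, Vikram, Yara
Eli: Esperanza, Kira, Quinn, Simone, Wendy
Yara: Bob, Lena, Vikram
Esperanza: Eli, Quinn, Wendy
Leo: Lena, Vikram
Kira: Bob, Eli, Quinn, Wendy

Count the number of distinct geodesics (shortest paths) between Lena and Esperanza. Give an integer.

The shortest distance is 4. The length-4 paths are: Lena–Bob–Kira–Wendy–Esperanza; Lena–Bob–Kira–Eli–Esperanza; Lena–Bob–Kira–Quinn–Esperanza.
That gives 3 distinct shortest paths.

3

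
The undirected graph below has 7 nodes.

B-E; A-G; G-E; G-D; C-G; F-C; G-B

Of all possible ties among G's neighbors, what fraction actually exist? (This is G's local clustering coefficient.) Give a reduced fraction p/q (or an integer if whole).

1/10

G's neighbors: A, B, C, D, and E (k = 5).
Possible neighbor pairs: C(5,2) = 10. Edges among them: B–E → e = 1.
Clustering(G) = 1/10.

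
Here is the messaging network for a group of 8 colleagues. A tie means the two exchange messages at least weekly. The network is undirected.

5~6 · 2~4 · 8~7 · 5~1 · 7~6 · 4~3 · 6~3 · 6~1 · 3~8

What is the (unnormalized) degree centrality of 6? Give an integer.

4

6 is directly tied to 1, 3, 5, and 7. That is 4 neighbors, so the degree of 6 is 4.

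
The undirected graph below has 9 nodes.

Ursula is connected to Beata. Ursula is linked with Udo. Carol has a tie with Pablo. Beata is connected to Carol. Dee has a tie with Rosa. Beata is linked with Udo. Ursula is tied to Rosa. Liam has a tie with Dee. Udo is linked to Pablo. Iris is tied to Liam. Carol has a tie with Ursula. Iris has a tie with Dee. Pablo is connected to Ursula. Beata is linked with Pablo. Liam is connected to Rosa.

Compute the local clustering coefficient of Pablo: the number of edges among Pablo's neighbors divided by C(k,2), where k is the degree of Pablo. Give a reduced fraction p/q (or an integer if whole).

Pablo's neighbors: Beata, Carol, Udo, and Ursula (k = 4).
Possible neighbor pairs: C(4,2) = 6. Edges among them: Beata–Carol, Beata–Udo, Beata–Ursula, Carol–Ursula, Udo–Ursula → e = 5.
Clustering(Pablo) = 5/6.

5/6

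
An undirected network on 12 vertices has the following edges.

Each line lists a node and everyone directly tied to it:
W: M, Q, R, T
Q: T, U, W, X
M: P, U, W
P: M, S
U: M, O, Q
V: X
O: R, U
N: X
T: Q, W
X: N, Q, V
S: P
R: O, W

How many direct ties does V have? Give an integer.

V is directly tied to X. That is 1 neighbor, so the degree of V is 1.

1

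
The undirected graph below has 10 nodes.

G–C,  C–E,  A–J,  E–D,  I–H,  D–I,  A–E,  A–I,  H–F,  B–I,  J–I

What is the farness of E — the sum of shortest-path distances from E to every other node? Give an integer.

Distances from E: A:1, B:3, C:1, D:1, F:4, G:2, H:3, I:2, J:2.
Sum = 1 + 3 + 1 + 1 + 4 + 2 + 3 + 2 + 2 = 19.

19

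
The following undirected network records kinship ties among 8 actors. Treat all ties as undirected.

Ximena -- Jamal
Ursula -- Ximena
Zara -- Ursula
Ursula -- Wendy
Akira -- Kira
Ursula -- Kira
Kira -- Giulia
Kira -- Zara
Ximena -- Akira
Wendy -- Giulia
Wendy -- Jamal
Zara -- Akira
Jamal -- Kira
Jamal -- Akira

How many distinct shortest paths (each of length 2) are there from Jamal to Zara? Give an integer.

The shortest distance is 2. The length-2 paths are: Jamal–Kira–Zara; Jamal–Akira–Zara.
That gives 2 distinct shortest paths.

2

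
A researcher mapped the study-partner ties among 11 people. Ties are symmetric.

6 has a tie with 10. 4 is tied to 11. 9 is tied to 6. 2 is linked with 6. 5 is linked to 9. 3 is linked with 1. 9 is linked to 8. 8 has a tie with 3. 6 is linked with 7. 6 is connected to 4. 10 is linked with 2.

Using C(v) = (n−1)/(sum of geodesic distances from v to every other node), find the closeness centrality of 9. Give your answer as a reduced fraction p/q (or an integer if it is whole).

Distances from 9: 1:3, 2:2, 3:2, 4:2, 5:1, 6:1, 7:2, 8:1, 10:2, 11:3. Sum = 19.
n = 11, so closeness = 10/19.

10/19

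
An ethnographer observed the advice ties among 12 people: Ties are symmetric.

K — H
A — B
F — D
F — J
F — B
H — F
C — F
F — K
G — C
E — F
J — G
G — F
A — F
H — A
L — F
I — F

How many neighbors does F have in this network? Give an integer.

11

F is directly tied to A, B, C, D, E, G, H, I, J, K, and L. That is 11 neighbors, so the degree of F is 11.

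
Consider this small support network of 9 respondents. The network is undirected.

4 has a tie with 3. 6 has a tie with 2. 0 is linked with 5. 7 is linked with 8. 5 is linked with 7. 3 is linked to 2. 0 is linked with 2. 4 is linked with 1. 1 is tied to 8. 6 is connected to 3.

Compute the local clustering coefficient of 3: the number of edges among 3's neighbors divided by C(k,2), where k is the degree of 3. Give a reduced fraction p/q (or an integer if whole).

1/3

3's neighbors: 2, 4, and 6 (k = 3).
Possible neighbor pairs: C(3,2) = 3. Edges among them: 2–6 → e = 1.
Clustering(3) = 1/3.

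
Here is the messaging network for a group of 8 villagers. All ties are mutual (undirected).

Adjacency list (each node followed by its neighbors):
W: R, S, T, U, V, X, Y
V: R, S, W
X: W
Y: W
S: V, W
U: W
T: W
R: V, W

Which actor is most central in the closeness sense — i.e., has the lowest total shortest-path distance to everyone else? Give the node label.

Farness (sum of distances to all others) for each node — R:12, S:12, T:13, U:13, V:11, W:7, X:13, Y:13.
The smallest farness is 7, for W, so W has the highest closeness.

W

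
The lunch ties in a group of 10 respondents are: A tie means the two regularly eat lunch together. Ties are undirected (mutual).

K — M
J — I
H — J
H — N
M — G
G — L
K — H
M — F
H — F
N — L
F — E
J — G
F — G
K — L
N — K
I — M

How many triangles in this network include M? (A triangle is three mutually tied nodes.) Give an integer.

M's neighbors: F, G, I, and K.
Neighbor pairs that are themselves tied: M–F–G. Each forms one triangle with M, for 1 in total.

1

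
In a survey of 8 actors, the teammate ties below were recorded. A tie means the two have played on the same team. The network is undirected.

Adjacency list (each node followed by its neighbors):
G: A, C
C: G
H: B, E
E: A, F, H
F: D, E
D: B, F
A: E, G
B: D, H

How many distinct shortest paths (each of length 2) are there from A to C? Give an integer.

1

The shortest distance is 2, and the only length-2 path is A–G–C. So there is exactly 1 shortest path.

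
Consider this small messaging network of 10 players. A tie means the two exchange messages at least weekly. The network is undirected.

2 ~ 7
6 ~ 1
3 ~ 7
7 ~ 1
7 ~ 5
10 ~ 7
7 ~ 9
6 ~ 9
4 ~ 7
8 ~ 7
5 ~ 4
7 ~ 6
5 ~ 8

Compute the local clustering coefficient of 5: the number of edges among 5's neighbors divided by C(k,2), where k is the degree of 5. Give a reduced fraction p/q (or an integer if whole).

5's neighbors: 4, 7, and 8 (k = 3).
Possible neighbor pairs: C(3,2) = 3. Edges among them: 4–7, 7–8 → e = 2.
Clustering(5) = 2/3.

2/3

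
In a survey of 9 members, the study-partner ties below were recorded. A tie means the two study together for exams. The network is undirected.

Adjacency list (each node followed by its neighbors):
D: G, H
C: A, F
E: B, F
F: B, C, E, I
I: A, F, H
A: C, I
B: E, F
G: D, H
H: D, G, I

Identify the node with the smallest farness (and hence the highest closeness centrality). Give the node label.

I

Farness (sum of distances to all others) for each node — A:18, B:20, C:19, D:22, E:20, F:14, G:22, H:16, I:13.
The smallest farness is 13, for I, so I has the highest closeness.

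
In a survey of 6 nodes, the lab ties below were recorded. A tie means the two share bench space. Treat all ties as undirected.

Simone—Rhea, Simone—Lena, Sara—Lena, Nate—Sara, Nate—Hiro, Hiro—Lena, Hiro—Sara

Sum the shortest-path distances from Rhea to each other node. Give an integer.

13

Distances from Rhea: Hiro:3, Lena:2, Nate:4, Sara:3, Simone:1.
Sum = 3 + 2 + 4 + 3 + 1 = 13.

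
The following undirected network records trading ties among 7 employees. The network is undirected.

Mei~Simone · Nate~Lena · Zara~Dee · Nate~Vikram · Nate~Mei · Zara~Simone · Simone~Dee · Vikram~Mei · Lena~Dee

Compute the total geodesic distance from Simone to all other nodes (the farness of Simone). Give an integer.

9

Distances from Simone: Dee:1, Lena:2, Mei:1, Nate:2, Vikram:2, Zara:1.
Sum = 1 + 2 + 1 + 2 + 2 + 1 = 9.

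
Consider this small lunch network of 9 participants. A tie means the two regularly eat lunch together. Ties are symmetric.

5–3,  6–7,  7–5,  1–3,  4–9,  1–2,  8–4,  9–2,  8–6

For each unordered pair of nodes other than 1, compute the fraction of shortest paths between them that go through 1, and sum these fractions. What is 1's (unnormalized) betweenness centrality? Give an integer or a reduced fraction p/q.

Pairs whose geodesics pass through 1 — 9–3: 1; 9–5: 1; 2–3: 1; 2–5: 1; 2–7: 1; 3–4: 1.
All other pairs contribute 0.
Summing the contributions gives betweenness(1) = 6.

6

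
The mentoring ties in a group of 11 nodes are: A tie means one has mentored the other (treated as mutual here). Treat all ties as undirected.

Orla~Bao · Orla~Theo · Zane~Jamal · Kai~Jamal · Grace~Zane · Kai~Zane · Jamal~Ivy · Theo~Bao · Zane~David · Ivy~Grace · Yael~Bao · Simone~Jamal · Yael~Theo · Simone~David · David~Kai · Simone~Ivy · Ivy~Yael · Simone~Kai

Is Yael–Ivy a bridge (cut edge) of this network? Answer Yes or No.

Yes

Without the Yael–Ivy edge there is no alternate route between Yael and Ivy, so the network disconnects. It is a bridge.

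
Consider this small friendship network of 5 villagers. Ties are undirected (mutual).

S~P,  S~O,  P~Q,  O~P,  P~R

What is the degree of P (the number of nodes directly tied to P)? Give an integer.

4

P is directly tied to O, Q, R, and S. That is 4 neighbors, so the degree of P is 4.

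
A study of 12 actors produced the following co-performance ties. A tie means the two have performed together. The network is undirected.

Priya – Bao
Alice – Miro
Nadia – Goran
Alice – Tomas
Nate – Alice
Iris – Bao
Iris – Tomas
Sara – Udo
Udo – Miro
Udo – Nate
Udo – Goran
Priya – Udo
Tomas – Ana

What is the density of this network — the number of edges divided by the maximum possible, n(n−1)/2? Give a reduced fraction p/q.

13/66

There are 13 edges and 12 nodes, so the maximum possible is C(12,2) = 66.
Density = 13/66.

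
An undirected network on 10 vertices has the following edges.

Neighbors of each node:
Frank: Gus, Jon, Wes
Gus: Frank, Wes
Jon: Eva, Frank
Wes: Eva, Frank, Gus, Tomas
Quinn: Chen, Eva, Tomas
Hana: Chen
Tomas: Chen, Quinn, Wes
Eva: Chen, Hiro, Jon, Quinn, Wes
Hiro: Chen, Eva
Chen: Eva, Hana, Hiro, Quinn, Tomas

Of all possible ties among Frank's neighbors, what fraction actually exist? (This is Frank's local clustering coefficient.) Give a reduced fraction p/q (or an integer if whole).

Frank's neighbors: Gus, Jon, and Wes (k = 3).
Possible neighbor pairs: C(3,2) = 3. Edges among them: Gus–Wes → e = 1.
Clustering(Frank) = 1/3.

1/3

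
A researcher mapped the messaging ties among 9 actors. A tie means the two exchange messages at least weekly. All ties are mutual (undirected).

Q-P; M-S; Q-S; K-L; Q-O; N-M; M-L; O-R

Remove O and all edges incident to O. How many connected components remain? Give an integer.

2

Without O, the remaining ties split the others into: {K, L, M, N, P, Q, S}; {R}.
That's 2 separate components.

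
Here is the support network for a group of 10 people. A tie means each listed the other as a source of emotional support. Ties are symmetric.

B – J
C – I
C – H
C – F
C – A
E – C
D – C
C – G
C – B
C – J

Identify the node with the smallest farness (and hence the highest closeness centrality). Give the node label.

C

Farness (sum of distances to all others) for each node — A:17, B:16, C:9, D:17, E:17, F:17, G:17, H:17, I:17, J:16.
The smallest farness is 9, for C, so C has the highest closeness.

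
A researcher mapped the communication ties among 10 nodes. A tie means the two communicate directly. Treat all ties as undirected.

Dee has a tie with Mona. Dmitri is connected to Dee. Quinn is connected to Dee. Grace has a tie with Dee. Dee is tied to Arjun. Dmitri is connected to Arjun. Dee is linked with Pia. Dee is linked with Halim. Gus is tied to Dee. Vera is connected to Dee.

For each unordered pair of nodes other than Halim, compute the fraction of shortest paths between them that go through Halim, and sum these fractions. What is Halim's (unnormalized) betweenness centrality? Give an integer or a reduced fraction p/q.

0

No shortest path between any pair of other nodes passes through Halim.
Summing the contributions gives betweenness(Halim) = 0.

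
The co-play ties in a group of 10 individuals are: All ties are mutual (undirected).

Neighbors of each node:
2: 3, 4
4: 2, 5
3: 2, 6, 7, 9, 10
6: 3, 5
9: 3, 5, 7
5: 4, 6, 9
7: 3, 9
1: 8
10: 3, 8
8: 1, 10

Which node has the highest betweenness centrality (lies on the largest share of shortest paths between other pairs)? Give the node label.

Unnormalized betweenness of each node: 1:0, 2:9/2, 3:23, 4:1, 5:3, 6:2, 7:0, 8:8, 9:7/2, 10:14.
3 has the largest value, 23, making it the main broker — the node through which the most shortest paths run.

3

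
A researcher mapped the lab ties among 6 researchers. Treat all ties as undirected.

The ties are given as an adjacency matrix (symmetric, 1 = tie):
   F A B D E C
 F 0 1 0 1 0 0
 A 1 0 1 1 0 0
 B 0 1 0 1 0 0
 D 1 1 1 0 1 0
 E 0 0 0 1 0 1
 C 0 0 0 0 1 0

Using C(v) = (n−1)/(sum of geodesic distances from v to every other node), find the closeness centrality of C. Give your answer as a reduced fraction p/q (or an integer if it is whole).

5/12

Distances from C: A:3, B:3, D:2, E:1, F:3. Sum = 12.
n = 6, so closeness = 5/12.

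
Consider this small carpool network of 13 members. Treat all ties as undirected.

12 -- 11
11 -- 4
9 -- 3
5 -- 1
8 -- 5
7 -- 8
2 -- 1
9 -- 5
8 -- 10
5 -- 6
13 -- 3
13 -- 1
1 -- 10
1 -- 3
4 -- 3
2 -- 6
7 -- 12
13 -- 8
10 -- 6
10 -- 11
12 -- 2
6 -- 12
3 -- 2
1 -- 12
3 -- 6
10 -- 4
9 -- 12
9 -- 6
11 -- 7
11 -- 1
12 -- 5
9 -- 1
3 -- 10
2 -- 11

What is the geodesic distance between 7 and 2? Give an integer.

One shortest route is 7 – 11 – 2, which uses 2 edges, and 7 and 2 are not directly tied, so nothing shorter exists. So d(7,2) = 2.

2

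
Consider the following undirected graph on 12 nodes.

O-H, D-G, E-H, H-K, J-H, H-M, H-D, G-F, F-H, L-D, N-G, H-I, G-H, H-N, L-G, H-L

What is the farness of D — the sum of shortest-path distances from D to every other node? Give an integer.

19

Distances from D: E:2, F:2, G:1, H:1, I:2, J:2, K:2, L:1, M:2, N:2, O:2.
Sum = 2 + 2 + 1 + 1 + 2 + 2 + 2 + 1 + 2 + 2 + 2 = 19.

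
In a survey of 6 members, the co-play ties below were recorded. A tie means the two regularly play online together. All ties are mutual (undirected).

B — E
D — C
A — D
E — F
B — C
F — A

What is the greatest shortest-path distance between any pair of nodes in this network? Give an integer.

Eccentricity of each node (its greatest distance to any other): A:3, B:3, C:3, D:3, E:3, F:3.
The maximum eccentricity is 3, realized for instance by the pair A–B via A – F – E – B. So the diameter is 3.

3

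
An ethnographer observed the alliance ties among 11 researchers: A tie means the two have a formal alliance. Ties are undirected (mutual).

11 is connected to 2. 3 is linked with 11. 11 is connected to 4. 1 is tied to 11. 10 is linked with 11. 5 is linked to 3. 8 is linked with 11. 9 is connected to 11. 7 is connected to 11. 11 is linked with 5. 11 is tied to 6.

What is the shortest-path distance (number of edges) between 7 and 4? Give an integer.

2

One shortest route is 7 – 11 – 4, which uses 2 edges, and 7 and 4 are not directly tied, so nothing shorter exists. So d(7,4) = 2.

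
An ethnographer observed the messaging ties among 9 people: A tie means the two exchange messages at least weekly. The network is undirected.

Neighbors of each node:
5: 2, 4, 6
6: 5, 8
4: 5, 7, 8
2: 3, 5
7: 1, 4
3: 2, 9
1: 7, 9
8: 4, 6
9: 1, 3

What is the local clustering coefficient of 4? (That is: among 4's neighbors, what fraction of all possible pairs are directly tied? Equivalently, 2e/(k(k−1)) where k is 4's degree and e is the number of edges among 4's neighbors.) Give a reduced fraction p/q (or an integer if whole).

4's neighbors: 5, 7, and 8 (k = 3).
Possible neighbor pairs: C(3,2) = 3. Edges among them: none → e = 0.
Clustering(4) = 0/3 = 0.

0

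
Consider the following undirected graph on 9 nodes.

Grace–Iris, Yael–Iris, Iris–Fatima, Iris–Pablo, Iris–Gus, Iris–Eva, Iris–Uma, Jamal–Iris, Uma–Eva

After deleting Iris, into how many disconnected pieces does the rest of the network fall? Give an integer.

7

Without Iris, the remaining ties split the others into: {Grace}; {Fatima}; {Yael}; {Eva, Uma}; {Gus}; {Pablo}; {Jamal}.
That's 7 separate components.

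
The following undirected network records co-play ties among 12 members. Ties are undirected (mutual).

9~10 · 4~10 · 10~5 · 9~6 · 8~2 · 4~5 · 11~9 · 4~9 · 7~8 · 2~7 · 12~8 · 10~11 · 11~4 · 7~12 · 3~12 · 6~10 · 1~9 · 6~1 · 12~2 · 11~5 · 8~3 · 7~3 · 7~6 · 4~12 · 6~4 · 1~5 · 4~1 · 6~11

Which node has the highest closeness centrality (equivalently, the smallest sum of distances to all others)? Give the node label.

4

Farness (sum of distances to all others) for each node — 1:21, 2:24, 3:24, 4:15, 5:22, 6:16, 7:18, 8:23, 9:20, 10:20, 11:20, 12:17.
The smallest farness is 15, for 4, so 4 has the highest closeness.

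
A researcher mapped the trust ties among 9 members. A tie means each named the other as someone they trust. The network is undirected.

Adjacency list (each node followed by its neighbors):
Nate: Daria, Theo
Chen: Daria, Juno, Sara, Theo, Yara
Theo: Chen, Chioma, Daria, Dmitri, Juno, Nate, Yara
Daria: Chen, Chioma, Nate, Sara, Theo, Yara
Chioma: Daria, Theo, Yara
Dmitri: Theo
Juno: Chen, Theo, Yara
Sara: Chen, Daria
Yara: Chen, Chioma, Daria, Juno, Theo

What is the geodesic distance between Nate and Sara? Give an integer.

One shortest route is Nate – Daria – Sara, which uses 2 edges, and Nate and Sara are not directly tied, so nothing shorter exists. So d(Nate,Sara) = 2.

2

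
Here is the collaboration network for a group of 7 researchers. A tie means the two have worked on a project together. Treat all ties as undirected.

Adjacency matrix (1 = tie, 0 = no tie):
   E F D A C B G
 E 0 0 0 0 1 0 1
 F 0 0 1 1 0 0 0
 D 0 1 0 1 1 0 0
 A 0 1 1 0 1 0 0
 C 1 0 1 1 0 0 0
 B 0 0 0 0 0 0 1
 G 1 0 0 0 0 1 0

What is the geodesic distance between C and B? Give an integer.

One shortest route is C – E – G – B, which uses 3 edges, and at distance 2 from C we only reach {F, G}, which does not include B. So d(C,B) = 3.

3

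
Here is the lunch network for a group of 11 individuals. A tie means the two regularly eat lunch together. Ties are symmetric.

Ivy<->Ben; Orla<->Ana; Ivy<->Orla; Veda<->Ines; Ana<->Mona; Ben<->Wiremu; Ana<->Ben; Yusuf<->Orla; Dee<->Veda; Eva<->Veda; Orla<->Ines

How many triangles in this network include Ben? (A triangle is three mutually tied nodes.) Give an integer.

Ben's neighbors are Ana, Ivy, and Wiremu, but none of them are tied to each other, so no triangle contains Ben.

0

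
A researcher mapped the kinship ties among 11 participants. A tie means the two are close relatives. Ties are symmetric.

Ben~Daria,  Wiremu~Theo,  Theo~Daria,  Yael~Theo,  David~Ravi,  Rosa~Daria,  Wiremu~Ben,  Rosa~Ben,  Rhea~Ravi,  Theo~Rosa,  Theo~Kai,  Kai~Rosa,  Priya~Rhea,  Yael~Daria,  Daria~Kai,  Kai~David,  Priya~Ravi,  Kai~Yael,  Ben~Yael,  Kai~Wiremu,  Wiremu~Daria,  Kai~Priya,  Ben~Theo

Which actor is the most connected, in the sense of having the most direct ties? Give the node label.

Degrees — Ben:5, Daria:6, David:2, Kai:7, Priya:3, Ravi:3, Rhea:2, Rosa:4, Theo:6, Wiremu:4, Yael:4.
The maximum is 7, attained only by Kai.

Kai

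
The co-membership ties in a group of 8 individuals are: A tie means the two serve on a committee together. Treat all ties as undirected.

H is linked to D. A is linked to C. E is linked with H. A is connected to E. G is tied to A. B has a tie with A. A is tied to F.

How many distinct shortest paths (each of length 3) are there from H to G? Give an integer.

The shortest distance is 3, and the only length-3 path is H–E–A–G. So there is exactly 1 shortest path.

1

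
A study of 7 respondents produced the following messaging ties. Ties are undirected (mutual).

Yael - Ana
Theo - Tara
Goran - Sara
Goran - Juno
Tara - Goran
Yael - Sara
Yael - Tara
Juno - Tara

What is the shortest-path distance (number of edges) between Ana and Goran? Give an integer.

3

One shortest route is Ana – Yael – Tara – Goran, which uses 3 edges, and at distance 2 from Ana we only reach {Sara, Tara}, which does not include Goran. So d(Ana,Goran) = 3.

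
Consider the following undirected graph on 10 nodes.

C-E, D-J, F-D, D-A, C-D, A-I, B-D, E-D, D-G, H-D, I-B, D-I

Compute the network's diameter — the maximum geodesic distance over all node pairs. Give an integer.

2

Eccentricity of each node (its greatest distance to any other): A:2, B:2, C:2, D:1, E:2, F:2, G:2, H:2, I:2, J:2.
The maximum eccentricity is 2, realized for instance by the pair C–G via C – D – G. So the diameter is 2.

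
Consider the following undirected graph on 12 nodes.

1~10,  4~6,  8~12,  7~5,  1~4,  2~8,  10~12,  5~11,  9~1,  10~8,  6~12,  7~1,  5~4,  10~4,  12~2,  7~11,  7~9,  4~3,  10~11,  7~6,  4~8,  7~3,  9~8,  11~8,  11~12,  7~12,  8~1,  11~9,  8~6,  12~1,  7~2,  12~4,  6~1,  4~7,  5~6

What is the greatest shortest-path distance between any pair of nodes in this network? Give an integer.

2

Eccentricity of each node (its greatest distance to any other): 1:2, 2:2, 3:2, 4:2, 5:2, 6:2, 7:2, 8:2, 9:2, 10:2, 11:2, 12:2.
The maximum eccentricity is 2, realized for instance by the pair 5–9 via 5 – 7 – 9. So the diameter is 2.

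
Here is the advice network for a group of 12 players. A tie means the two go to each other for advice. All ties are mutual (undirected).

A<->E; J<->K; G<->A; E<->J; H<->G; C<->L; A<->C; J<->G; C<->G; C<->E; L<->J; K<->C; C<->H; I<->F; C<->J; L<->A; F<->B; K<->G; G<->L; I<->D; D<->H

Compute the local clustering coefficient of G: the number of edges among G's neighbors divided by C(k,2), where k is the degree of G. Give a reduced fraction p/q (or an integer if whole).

8/15

G's neighbors: A, C, H, J, K, and L (k = 6).
Possible neighbor pairs: C(6,2) = 15. Edges among them: A–C, A–L, C–H, C–J, C–K, C–L, J–K, J–L → e = 8.
Clustering(G) = 8/15.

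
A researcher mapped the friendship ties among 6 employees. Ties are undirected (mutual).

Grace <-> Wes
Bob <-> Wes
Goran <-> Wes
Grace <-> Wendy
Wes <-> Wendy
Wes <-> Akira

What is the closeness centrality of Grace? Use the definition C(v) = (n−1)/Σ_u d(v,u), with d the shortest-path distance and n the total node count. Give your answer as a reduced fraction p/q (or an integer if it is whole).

5/8

Distances from Grace: Akira:2, Bob:2, Goran:2, Wendy:1, Wes:1. Sum = 8.
n = 6, so closeness = 5/8.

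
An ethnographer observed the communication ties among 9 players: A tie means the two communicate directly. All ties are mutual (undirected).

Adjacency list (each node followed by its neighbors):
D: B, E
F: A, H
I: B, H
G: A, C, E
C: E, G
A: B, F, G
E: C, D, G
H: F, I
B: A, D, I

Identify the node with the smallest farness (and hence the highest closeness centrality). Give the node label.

A

Farness (sum of distances to all others) for each node — A:13, B:14, C:20, D:16, E:17, F:17, G:15, H:20, I:18.
The smallest farness is 13, for A, so A has the highest closeness.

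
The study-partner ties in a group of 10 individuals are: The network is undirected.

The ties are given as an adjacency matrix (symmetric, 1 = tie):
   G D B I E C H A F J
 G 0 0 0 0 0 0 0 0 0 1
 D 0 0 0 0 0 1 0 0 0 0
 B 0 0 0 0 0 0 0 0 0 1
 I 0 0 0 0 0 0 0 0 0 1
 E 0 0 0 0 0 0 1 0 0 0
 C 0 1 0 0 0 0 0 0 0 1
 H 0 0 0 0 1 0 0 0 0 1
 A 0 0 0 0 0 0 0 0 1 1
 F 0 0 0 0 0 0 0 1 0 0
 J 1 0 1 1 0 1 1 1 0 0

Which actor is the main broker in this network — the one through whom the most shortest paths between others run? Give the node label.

Unnormalized betweenness of each node: A:8, B:0, C:8, D:0, E:0, F:0, G:0, H:8, I:0, J:33.
J has the largest value, 33, making it the main broker — the node through which the most shortest paths run.

J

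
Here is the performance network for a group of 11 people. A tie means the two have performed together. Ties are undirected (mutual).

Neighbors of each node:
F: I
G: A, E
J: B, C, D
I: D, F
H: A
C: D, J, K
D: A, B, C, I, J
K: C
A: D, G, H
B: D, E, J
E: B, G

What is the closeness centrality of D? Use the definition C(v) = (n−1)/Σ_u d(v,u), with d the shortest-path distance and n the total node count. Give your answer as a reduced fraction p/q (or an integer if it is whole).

Distances from D: A:1, B:1, C:1, E:2, F:2, G:2, H:2, I:1, J:1, K:2. Sum = 15.
n = 11, so closeness = 10/15 = 2/3.

2/3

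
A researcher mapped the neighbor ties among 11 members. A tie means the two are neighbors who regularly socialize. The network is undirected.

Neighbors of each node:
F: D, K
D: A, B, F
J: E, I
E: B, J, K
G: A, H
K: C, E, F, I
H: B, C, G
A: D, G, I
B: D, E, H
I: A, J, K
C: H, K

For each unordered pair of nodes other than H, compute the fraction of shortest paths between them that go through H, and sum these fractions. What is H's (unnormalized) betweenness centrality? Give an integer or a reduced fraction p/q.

11/2

Pairs whose geodesics pass through H — D–C: 1/2; K–G: 1/2; C–G: 1; C–A: 1/2; C–B: 1; G–E: 1; G–B: 1.
All other pairs contribute 0.
Summing the contributions gives betweenness(H) = 11/2.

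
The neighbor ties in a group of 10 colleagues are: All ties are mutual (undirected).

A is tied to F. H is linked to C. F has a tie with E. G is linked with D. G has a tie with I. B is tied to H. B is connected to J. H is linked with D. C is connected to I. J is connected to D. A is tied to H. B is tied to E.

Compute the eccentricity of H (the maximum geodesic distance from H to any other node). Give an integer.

2

Distances from H: A:1, B:1, C:1, D:1, E:2, F:2, G:2, I:2, J:2.
The largest is 2 (to I, G, J, E, and F), so the eccentricity of H is 2.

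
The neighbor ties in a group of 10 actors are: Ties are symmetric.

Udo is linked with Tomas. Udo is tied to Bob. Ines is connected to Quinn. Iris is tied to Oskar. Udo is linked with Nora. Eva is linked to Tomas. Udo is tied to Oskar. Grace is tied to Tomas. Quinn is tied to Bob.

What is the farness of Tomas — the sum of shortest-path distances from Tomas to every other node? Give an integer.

19

Distances from Tomas: Bob:2, Eva:1, Grace:1, Ines:4, Iris:3, Nora:2, Oskar:2, Quinn:3, Udo:1.
Sum = 2 + 1 + 1 + 4 + 3 + 2 + 2 + 3 + 1 = 19.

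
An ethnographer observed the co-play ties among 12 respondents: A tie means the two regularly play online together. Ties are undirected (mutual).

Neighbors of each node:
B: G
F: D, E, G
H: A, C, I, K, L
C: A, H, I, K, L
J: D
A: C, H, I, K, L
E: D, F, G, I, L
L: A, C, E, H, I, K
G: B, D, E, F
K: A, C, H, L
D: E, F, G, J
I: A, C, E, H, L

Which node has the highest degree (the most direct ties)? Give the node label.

Degrees — A:5, B:1, C:5, D:4, E:5, F:3, G:4, H:5, I:5, J:1, K:4, L:6.
The maximum is 6, attained only by L.

L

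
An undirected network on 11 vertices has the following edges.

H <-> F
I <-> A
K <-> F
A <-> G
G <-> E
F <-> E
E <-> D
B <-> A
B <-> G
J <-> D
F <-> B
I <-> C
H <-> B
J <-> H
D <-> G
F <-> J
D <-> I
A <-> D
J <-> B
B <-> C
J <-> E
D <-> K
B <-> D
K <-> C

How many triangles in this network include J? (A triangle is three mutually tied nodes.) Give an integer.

J's neighbors: B, D, E, F, and H.
Neighbor pairs that are themselves tied: J–B–D; J–B–F; J–B–H; J–D–E; J–E–F; J–F–H. Each forms one triangle with J, for 6 in total.

6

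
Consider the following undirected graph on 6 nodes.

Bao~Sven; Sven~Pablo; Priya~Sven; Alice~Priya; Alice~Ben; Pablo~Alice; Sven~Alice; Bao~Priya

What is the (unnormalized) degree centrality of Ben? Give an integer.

Ben is directly tied to Alice. That is 1 neighbor, so the degree of Ben is 1.

1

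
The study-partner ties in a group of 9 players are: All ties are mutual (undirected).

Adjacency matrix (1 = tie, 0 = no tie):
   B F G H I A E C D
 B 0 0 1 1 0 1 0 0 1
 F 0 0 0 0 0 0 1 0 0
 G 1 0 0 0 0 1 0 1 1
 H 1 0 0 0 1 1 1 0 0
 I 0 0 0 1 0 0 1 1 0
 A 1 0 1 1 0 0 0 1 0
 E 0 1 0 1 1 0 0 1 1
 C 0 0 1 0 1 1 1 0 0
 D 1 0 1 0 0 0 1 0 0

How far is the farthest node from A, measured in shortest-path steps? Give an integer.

3

Distances from A: B:1, C:1, D:2, E:2, F:3, G:1, H:1, I:2.
The largest is 3 (to F), so the eccentricity of A is 3.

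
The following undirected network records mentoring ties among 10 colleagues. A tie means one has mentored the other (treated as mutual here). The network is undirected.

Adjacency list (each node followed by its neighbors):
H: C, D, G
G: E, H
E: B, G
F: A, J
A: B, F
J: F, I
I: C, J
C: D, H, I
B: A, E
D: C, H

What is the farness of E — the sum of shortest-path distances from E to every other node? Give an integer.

Distances from E: A:2, B:1, C:3, D:3, F:3, G:1, H:2, I:4, J:4.
Sum = 2 + 1 + 3 + 3 + 3 + 1 + 2 + 4 + 4 = 23.

23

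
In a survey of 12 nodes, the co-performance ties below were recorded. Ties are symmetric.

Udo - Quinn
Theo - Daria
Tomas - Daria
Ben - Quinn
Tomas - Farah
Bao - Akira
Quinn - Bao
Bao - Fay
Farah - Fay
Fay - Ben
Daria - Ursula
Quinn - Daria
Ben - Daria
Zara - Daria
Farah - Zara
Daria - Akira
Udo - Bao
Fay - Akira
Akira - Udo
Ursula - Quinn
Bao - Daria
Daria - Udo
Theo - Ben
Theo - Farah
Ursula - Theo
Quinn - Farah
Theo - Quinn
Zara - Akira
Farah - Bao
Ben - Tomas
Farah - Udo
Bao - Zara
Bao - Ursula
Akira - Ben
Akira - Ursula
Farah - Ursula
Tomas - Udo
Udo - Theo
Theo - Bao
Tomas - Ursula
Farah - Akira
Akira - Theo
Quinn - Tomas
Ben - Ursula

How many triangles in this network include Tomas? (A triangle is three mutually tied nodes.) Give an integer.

Tomas's neighbors: Ben, Daria, Farah, Quinn, Udo, and Ursula.
Neighbor pairs that are themselves tied: Tomas–Ben–Daria; Tomas–Ben–Quinn; Tomas–Ben–Ursula; Tomas–Daria–Quinn; Tomas–Daria–Udo; Tomas–Daria–Ursula; Tomas–Farah–Quinn; Tomas–Farah–Udo; Tomas–Farah–Ursula; Tomas–Quinn–Udo; Tomas–Quinn–Ursula. Each forms one triangle with Tomas, for 11 in total.

11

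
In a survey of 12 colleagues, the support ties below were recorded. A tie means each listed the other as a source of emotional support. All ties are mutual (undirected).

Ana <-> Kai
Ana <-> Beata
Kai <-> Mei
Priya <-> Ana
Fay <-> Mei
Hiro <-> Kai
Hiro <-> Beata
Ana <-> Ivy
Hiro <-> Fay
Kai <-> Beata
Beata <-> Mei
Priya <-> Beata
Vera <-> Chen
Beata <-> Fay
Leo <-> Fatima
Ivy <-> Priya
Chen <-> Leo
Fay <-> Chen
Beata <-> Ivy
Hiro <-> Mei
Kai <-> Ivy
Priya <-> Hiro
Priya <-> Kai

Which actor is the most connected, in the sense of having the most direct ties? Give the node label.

Degrees — Ana:4, Beata:7, Chen:3, Fatima:1, Fay:4, Hiro:5, Ivy:4, Kai:6, Leo:2, Mei:4, Priya:5, Vera:1.
The maximum is 7, attained only by Beata.

Beata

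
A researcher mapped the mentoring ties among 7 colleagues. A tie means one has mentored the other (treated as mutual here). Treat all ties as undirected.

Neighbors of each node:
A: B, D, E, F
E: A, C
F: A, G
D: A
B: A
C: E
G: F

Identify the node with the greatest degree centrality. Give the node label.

Degrees — A:4, B:1, C:1, D:1, E:2, F:2, G:1.
The maximum is 4, attained only by A.

A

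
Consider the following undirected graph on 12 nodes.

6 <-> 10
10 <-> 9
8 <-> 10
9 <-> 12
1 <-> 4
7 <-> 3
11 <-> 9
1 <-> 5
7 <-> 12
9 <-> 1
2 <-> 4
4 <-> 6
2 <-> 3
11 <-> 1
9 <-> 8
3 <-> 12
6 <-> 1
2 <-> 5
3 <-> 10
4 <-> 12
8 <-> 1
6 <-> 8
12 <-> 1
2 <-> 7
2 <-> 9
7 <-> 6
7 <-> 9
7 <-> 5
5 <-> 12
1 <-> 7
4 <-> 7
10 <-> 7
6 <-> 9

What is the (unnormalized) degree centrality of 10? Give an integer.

10 is directly tied to 3, 6, 7, 8, and 9. That is 5 neighbors, so the degree of 10 is 5.

5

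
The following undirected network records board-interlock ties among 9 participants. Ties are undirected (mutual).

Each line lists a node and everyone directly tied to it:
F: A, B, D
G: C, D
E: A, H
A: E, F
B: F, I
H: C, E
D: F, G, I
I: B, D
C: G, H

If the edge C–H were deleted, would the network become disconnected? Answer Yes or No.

Even without that edge, C still reaches H via C – G – D – F – A – E – H, so the network stays connected. Not a bridge.

No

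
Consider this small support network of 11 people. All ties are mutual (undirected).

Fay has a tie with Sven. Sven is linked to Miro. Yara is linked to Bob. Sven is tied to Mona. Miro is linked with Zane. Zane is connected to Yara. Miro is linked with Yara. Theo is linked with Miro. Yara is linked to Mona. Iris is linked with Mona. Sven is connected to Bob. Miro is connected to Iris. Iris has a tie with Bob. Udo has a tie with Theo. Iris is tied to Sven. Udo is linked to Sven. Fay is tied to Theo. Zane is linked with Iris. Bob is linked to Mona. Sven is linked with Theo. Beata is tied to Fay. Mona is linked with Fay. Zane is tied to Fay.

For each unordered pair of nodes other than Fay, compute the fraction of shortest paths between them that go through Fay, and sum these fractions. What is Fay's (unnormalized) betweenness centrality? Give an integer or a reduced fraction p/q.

166/15

Pairs whose geodesics pass through Fay — Yara–Beata: 2/2; Udo–Zane: 2/5; Udo–Beata: 2/2; Sven–Zane: 1/3; Sven–Beata: 1; Zane–Theo: 1/2; Zane–Beata: 1; Zane–Mona: 1/3; Theo–Beata: 1; Theo–Mona: 1/2; Beata–Iris: 3/3; Beata–Bob: 2/2; Beata–Miro: 3/3; Beata–Mona: 1.
All other pairs contribute 0.
Summing the contributions gives betweenness(Fay) = 166/15.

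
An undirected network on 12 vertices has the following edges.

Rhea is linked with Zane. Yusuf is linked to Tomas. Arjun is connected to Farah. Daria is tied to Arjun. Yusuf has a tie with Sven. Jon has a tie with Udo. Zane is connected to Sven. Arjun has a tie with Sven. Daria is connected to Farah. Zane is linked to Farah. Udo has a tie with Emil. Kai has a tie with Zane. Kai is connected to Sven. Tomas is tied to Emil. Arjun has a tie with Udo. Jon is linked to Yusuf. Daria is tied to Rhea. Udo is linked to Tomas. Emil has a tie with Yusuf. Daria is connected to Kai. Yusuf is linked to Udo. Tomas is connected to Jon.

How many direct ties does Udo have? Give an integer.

5

Udo is directly tied to Arjun, Emil, Jon, Tomas, and Yusuf. That is 5 neighbors, so the degree of Udo is 5.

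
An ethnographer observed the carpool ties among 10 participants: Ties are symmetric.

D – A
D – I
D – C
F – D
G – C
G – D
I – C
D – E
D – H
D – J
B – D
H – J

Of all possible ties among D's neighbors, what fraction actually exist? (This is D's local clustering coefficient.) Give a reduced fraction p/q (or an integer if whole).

D's neighbors: A, B, C, E, F, G, H, I, and J (k = 9).
Possible neighbor pairs: C(9,2) = 36. Edges among them: C–G, C–I, H–J → e = 3.
Clustering(D) = 3/36 = 1/12.

1/12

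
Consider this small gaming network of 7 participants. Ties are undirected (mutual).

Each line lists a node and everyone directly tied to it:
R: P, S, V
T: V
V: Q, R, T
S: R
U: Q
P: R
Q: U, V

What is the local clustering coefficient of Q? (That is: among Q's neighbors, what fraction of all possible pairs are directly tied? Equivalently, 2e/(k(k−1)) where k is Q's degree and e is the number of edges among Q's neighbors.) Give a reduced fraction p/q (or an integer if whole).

0

Q's neighbors: U and V (k = 2).
Possible neighbor pairs: C(2,2) = 1. Edges among them: none → e = 0.
Clustering(Q) = 0/1.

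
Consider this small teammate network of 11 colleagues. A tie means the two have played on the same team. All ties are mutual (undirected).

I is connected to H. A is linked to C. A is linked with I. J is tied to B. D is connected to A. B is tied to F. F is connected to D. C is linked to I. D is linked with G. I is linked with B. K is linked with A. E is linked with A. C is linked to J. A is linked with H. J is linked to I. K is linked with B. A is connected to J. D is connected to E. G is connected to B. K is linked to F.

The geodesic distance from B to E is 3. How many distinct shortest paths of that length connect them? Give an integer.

5

The shortest distance is 3. The length-3 paths are: B–I–A–E; B–K–A–E; B–J–A–E; B–G–D–E; B–F–D–E.
That gives 5 distinct shortest paths.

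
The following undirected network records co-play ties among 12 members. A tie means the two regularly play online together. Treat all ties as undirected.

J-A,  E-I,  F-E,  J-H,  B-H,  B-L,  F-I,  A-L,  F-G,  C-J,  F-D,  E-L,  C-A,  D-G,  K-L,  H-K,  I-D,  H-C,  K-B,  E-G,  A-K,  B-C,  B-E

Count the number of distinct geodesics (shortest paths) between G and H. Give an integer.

1

The shortest distance is 3, and the only length-3 path is G–E–B–H. So there is exactly 1 shortest path.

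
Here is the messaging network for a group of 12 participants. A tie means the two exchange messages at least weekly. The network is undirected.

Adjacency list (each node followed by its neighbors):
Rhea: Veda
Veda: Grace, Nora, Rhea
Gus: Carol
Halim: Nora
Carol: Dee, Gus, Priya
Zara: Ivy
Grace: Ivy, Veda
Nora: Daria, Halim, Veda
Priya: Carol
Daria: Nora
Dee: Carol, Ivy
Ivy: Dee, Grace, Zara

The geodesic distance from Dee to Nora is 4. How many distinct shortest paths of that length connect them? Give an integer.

The shortest distance is 4, and the only length-4 path is Dee–Ivy–Grace–Veda–Nora. So there is exactly 1 shortest path.

1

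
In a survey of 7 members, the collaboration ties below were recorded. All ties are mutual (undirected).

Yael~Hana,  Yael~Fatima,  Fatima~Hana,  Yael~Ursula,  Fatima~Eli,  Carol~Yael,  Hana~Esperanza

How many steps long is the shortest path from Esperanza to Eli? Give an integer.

One shortest route is Esperanza – Hana – Fatima – Eli, which uses 3 edges, and at distance 2 from Esperanza we only reach {Fatima, Yael}, which does not include Eli. So d(Esperanza,Eli) = 3.

3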